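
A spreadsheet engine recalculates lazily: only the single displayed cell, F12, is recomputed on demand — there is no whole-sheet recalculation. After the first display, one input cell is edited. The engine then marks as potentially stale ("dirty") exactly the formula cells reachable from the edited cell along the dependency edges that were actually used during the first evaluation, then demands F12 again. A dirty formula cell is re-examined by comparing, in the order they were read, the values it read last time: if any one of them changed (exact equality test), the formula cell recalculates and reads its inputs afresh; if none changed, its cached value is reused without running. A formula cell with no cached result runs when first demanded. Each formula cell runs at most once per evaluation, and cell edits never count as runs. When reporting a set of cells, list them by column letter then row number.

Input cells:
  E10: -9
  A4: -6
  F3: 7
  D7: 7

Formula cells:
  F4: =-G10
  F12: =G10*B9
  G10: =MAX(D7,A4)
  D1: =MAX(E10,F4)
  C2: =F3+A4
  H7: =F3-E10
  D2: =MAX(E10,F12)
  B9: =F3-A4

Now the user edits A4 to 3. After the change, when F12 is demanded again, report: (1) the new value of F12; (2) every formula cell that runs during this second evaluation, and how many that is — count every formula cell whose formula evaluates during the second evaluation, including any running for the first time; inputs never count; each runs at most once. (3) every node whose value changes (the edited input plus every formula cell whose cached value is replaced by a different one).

First evaluation (everything demanded from the output):
  B9 = 7 - -6 = 13
  G10 = MAX(7, -6) = 7
  F12 = 7 * 13 = 91

Propagation after the edit:
  B9: runs — A4 -6->3; result 4.
  G10: runs — A4 -6->3; result 7 (same value as before).
  F12: runs — B9 13->4; result 28.

New value of F12: 28.
Formula cells that run: B9, F12, G10 — 3 in total.
Values that change: A4, B9, F12.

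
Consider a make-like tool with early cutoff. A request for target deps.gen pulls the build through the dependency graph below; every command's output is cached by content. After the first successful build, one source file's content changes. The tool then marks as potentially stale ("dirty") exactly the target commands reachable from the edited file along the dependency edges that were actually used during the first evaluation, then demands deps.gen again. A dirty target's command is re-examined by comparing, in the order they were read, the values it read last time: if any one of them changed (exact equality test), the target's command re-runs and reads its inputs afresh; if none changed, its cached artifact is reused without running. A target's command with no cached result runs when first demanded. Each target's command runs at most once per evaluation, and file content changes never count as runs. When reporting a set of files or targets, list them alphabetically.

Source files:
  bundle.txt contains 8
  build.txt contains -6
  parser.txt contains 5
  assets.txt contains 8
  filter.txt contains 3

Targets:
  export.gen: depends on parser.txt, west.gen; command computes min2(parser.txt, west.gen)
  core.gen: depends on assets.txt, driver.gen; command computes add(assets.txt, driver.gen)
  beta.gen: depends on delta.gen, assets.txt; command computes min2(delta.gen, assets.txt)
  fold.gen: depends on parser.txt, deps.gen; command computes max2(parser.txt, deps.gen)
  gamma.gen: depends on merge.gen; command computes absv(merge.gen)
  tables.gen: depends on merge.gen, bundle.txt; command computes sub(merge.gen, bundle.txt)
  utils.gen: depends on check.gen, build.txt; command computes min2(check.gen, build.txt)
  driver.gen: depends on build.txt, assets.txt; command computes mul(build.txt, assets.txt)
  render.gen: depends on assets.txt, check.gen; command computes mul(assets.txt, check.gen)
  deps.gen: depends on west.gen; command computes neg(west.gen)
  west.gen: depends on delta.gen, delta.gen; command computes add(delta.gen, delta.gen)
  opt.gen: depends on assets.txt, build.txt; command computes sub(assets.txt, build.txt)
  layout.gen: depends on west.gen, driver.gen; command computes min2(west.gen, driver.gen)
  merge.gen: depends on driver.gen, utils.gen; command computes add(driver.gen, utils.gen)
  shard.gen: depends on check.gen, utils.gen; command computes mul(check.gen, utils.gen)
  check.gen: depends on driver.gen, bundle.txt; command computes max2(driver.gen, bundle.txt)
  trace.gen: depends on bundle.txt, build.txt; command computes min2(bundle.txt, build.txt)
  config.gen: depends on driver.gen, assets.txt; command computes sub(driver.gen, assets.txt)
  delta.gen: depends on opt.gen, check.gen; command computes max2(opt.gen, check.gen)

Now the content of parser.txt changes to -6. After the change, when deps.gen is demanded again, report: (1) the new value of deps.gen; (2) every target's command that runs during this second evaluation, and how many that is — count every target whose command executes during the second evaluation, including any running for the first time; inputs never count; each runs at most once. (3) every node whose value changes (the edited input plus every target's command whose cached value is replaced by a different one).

Demanding deps.gen again yields -28.
0 target commands run: none.
The nodes whose values change: parser.txt.
Note the shortcut — parser.txt feeds only undemanded nodes, so no recomputation happens.

First demand of the output computes:
  driver.gen = mul(-6, 8) = -48
  check.gen = max2(-48, 8) = 8
  opt.gen = sub(8, -6) = 14
  delta.gen = max2(14, 8) = 14
  west.gen = add(14, 14) = 28
  deps.gen = neg(28) = -28

After the edit, cleaning proceeds:
  parser.txt only reaches undemanded nodes; the second demand re-runs nothing.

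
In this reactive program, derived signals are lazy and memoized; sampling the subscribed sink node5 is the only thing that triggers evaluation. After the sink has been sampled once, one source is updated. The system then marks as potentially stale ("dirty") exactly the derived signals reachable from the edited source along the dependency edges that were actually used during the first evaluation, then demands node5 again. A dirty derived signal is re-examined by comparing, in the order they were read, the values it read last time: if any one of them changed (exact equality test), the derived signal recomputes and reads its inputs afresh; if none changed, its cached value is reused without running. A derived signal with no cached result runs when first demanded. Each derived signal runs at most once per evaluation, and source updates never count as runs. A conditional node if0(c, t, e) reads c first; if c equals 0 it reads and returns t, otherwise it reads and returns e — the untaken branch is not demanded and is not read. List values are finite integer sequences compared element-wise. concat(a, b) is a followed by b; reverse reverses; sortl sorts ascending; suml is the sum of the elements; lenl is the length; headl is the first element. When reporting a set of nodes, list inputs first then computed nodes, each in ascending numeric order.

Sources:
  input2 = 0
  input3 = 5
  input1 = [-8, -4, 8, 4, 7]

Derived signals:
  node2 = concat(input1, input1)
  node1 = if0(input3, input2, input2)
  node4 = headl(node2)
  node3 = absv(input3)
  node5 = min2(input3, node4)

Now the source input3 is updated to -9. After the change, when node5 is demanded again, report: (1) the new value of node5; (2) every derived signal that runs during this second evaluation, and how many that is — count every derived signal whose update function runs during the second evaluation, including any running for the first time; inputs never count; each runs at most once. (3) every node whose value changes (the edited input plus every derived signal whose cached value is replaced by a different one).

Demanding node5 again yields -9.
1 derived signals run: node5.
The nodes whose values change: input3, node5.

First demand of the output computes:
  node2 = concat([-8, -4, 8, 4, 7], [-8, -4, 8, 4, 7]) = [-8, -4, 8, 4, 7, -8, -4, 8, 4, 7]
  node4 = headl([-8, -4, 8, 4, 7, -8, -4, 8, 4, 7]) = -8
  node5 = min2(5, -8) = -8

After the edit, cleaning proceeds:
  node5: a read changed (input3 5->-9) — executes, giving -9.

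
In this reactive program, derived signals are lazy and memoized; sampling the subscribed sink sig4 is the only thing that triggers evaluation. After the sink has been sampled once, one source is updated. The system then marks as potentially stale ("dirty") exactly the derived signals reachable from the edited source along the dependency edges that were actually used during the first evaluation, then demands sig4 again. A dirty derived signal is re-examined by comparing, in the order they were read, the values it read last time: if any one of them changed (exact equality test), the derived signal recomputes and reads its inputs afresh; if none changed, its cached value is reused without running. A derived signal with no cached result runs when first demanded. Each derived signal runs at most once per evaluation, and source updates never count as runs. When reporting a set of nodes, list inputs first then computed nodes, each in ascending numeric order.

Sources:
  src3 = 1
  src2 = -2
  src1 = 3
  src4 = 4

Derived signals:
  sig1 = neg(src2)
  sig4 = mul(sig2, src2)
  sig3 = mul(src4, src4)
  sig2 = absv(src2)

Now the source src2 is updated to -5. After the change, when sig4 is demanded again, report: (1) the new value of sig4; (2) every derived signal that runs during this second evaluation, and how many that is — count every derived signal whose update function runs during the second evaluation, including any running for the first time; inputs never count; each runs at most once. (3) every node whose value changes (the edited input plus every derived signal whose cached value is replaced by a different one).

First demand of the output computes:
  sig2 = absv(-2) = 2
  sig4 = mul(2, -2) = -4

After the edit, cleaning proceeds:
  sig2: a read changed (src2 -2->-5) — executes, giving 5.
  sig4: a read changed (sig2 2->5; src2 -2->-5) — executes, giving -25.

Demanding sig4 again yields -25.
2 derived signals run: sig2, sig4.
The nodes whose values change: src2, sig2, sig4.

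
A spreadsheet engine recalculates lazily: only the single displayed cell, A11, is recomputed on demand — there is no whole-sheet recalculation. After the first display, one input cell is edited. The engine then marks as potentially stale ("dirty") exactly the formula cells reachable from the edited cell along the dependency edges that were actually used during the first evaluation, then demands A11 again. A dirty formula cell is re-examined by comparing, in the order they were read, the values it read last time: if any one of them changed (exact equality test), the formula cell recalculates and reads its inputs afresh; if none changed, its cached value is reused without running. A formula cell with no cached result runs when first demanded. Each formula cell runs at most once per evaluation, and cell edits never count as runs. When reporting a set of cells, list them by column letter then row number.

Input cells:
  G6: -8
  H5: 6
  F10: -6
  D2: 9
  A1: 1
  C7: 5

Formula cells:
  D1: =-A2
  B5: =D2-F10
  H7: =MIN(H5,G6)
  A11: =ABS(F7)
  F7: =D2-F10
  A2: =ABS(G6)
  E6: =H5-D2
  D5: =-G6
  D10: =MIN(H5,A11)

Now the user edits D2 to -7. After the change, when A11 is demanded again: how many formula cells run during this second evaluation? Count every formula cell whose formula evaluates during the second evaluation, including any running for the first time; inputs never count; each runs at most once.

First evaluation (everything demanded from the output):
  F7 = 9 - -6 = 15
  A11 = ABS(15) = 15

Propagation after the edit:
  F7: runs — D2 9->-7; result -1.
  A11: runs — F7 15->-1; result 1.

Formula cells that run: A11, F7 — 2 in total.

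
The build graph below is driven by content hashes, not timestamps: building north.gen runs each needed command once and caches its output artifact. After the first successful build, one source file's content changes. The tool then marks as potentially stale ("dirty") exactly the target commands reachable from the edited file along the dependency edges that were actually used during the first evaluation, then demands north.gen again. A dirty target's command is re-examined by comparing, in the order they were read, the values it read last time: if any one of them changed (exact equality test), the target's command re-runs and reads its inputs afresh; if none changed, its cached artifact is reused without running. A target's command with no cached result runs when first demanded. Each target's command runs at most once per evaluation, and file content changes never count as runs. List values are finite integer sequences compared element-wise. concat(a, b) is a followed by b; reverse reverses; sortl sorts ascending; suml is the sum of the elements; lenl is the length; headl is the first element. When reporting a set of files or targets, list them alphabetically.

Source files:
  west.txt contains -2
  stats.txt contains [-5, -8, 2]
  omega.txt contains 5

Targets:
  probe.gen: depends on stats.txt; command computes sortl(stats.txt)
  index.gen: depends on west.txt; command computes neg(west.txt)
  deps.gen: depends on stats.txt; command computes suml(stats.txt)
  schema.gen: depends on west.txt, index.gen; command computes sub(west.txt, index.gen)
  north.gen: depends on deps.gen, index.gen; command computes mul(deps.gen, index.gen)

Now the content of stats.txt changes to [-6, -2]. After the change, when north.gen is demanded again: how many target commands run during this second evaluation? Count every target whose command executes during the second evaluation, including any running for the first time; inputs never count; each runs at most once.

Initial pass — values computed on the first demand:
  deps.gen = suml([-5, -8, 2]) = -11
  index.gen = neg(-2) = 2
  north.gen = mul(-11, 2) = -22

Second demand — change propagation:
  deps.gen: re-runs because stats.txt [-5, -8, 2]->[-6, -2]; new result -8.
  north.gen: re-runs because deps.gen -11->-8; new result -16.

Run set: deps.gen, north.gen (2 run).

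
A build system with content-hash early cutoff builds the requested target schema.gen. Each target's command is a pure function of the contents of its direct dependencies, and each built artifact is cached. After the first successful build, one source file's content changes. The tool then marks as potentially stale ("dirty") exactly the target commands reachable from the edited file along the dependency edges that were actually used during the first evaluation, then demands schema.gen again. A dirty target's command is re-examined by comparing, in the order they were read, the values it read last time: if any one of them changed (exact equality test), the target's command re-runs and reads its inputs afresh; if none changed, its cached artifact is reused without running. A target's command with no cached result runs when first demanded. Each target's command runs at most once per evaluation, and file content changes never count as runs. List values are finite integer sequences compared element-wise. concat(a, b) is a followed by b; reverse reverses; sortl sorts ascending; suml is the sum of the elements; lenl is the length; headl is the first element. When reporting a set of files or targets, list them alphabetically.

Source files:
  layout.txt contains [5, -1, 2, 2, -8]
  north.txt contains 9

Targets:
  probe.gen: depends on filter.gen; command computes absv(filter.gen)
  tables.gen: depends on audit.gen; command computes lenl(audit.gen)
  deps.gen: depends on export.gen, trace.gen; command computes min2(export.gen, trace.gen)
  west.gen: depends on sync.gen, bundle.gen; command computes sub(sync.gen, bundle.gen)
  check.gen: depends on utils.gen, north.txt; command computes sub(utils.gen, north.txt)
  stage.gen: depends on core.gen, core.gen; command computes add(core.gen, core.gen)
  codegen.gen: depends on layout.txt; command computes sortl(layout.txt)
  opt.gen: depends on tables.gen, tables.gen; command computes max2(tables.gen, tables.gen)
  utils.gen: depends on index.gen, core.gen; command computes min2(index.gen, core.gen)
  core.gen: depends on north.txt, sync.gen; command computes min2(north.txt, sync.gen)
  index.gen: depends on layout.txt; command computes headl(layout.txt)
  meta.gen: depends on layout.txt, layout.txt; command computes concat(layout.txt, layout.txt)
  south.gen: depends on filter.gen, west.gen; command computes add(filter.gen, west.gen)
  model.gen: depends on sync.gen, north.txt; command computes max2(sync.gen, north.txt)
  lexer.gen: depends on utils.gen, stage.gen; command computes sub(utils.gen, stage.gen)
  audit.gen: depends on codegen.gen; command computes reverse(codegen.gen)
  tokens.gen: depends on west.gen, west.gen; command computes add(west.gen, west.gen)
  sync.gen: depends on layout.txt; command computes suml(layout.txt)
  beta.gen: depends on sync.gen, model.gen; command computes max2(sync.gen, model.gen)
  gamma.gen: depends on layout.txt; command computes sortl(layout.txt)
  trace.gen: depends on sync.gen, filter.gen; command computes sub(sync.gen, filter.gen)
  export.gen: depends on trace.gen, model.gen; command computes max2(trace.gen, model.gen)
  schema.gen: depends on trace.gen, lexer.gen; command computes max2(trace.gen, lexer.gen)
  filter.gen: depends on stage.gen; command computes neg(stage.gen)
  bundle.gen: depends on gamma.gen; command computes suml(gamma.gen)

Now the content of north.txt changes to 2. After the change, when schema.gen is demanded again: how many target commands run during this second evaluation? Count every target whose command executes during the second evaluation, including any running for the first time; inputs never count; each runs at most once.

Target commands that run: core.gen — 1 in total.
Key observation: the change is absorbed at core.gen — it re-runs but produces the same value, and the output's value is unchanged.

First evaluation (everything demanded from the output):
  index.gen = headl([5, -1, 2, 2, -8]) = 5
  sync.gen = suml([5, -1, 2, 2, -8]) = 0
  core.gen = min2(9, 0) = 0
  stage.gen = add(0, 0) = 0
  filter.gen = neg(0) = 0
  trace.gen = sub(0, 0) = 0
  utils.gen = min2(5, 0) = 0
  lexer.gen = sub(0, 0) = 0
  schema.gen = max2(0, 0) = 0

Propagation after the edit:
  core.gen: runs — north.txt 9->2; result 0 (same value as before).
  stage.gen: checked — values it read are unchanged (core.gen unchanged, core.gen unchanged); reused cached 0 without running.
  filter.gen: checked — values it read are unchanged (stage.gen unchanged); reused cached 0 without running.
  trace.gen: checked — values it read are unchanged (sync.gen unchanged, filter.gen unchanged); reused cached 0 without running.
  utils.gen: checked — values it read are unchanged (index.gen unchanged, core.gen unchanged); reused cached 0 without running.
  lexer.gen: checked — values it read are unchanged (utils.gen unchanged, stage.gen unchanged); reused cached 0 without running.
  schema.gen: checked — values it read are unchanged (trace.gen unchanged, lexer.gen unchanged); reused cached 0 without running.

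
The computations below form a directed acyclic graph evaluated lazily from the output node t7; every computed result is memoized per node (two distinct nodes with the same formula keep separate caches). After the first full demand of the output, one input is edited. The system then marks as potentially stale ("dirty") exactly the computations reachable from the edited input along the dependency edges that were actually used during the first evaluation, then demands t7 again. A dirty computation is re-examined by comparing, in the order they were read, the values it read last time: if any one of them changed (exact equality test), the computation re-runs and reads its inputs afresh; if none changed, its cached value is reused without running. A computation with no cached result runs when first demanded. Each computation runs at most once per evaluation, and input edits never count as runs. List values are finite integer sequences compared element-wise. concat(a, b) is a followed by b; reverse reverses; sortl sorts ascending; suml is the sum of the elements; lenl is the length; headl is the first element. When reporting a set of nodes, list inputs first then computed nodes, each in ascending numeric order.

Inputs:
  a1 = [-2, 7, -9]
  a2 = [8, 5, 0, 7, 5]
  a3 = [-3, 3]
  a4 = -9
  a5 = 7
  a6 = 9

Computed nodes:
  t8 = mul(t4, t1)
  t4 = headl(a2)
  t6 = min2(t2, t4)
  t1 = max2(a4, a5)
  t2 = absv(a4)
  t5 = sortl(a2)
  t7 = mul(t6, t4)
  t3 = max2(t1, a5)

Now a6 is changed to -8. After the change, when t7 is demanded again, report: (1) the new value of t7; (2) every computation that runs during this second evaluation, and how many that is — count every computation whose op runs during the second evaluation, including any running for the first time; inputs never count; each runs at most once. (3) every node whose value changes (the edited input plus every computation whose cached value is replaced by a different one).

First demand of the output computes:
  t2 = absv(-9) = 9
  t4 = headl([8, 5, 0, 7, 5]) = 8
  t6 = min2(9, 8) = 8
  t7 = mul(8, 8) = 64

After the edit, cleaning proceeds:
  no node depends on a6 at all; the second demand re-runs nothing.

Note the shortcut — nothing in the graph depends on a6 at all, so no recomputation happens.

Demanding t7 again yields 64.
0 computations run: none.
The nodes whose values change: a6.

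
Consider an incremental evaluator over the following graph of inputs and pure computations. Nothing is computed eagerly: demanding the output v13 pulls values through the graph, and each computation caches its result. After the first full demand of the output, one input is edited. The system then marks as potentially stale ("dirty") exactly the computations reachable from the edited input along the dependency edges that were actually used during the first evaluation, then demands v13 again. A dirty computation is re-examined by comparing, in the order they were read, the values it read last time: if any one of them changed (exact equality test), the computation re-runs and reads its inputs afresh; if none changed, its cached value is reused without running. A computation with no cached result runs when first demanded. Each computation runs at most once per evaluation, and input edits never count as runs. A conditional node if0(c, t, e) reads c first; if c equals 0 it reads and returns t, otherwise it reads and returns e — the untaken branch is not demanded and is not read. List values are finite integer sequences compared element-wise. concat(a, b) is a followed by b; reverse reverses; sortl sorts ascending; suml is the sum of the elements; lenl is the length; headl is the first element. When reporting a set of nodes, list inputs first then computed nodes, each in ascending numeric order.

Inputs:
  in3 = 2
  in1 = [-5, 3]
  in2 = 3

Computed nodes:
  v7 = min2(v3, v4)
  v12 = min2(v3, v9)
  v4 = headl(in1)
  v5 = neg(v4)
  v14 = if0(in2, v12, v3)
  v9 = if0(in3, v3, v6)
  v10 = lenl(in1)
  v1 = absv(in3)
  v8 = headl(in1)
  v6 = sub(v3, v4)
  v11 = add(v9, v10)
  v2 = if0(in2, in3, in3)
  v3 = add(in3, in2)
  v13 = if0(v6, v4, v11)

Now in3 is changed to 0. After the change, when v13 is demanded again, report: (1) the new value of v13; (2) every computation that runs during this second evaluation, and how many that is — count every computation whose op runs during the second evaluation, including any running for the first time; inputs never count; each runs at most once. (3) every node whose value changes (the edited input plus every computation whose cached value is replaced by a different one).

Initial pass — values computed on the first demand:
  v3 = add(2, 3) = 5
  v4 = headl([-5, 3]) = -5
  v6 = sub(5, -5) = 10
  v9 = if0(in3=2 -> else branch v6) = 10
  v10 = lenl([-5, 3]) = 2
  v11 = add(10, 2) = 12
  v13 = if0(v6=10 -> else branch v11) = 12

Second demand — change propagation:
  v3: re-runs because in3 2->0; new result 3.
  v6: re-runs because v3 5->3; new result 8.
  v9: re-runs because in3 2->0; v6 10->8; new result 3.
  v11: re-runs because v9 10->3; new result 5.
  v13: re-runs because v6 10->8; v11 12->5; new result 5.

v13 now evaluates to 5.
Run set: v3, v6, v9, v11, v13 (5 run).
Changed values: in3, v3, v6, v9, v11, v13.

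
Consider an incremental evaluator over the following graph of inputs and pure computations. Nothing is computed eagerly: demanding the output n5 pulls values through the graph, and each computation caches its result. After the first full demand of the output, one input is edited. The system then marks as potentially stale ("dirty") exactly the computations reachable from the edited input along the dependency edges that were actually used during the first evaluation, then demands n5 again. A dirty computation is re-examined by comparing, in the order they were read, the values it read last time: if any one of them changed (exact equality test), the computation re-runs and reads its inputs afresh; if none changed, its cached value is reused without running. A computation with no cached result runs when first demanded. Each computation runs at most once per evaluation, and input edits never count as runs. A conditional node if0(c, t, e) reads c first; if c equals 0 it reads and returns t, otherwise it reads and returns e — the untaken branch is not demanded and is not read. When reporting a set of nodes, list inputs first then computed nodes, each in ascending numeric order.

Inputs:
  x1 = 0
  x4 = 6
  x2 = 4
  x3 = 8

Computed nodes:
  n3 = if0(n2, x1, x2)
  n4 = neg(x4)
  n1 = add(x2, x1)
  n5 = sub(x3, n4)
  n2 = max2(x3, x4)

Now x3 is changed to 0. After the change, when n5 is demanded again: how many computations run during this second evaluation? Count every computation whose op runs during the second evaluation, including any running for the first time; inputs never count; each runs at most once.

Run set: n5 (1 run).

Initial pass — values computed on the first demand:
  n4 = neg(6) = -6
  n5 = sub(8, -6) = 14

Second demand — change propagation:
  n5: re-runs because x3 8->0; new result 6.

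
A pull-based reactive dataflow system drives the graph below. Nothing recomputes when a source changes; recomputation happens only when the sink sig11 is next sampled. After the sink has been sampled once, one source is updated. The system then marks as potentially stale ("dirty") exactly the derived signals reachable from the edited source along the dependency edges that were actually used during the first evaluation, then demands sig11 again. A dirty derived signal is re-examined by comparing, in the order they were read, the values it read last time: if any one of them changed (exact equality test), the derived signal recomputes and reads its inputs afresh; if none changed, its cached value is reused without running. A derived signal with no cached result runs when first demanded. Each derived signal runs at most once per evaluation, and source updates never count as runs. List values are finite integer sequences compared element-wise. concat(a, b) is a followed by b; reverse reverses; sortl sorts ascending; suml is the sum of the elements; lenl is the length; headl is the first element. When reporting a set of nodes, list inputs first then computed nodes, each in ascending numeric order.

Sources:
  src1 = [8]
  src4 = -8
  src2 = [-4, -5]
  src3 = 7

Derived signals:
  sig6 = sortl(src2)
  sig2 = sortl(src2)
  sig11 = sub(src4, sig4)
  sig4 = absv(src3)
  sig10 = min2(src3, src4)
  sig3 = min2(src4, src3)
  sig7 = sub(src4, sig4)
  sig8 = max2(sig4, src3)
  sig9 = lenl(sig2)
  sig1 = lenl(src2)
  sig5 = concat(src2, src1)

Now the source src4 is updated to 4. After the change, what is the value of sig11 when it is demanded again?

First evaluation (everything demanded from the output):
  sig4 = absv(7) = 7
  sig11 = sub(-8, 7) = -15

Propagation after the edit:
  sig11: runs — src4 -8->4; result -3.

New value of sig11: -3.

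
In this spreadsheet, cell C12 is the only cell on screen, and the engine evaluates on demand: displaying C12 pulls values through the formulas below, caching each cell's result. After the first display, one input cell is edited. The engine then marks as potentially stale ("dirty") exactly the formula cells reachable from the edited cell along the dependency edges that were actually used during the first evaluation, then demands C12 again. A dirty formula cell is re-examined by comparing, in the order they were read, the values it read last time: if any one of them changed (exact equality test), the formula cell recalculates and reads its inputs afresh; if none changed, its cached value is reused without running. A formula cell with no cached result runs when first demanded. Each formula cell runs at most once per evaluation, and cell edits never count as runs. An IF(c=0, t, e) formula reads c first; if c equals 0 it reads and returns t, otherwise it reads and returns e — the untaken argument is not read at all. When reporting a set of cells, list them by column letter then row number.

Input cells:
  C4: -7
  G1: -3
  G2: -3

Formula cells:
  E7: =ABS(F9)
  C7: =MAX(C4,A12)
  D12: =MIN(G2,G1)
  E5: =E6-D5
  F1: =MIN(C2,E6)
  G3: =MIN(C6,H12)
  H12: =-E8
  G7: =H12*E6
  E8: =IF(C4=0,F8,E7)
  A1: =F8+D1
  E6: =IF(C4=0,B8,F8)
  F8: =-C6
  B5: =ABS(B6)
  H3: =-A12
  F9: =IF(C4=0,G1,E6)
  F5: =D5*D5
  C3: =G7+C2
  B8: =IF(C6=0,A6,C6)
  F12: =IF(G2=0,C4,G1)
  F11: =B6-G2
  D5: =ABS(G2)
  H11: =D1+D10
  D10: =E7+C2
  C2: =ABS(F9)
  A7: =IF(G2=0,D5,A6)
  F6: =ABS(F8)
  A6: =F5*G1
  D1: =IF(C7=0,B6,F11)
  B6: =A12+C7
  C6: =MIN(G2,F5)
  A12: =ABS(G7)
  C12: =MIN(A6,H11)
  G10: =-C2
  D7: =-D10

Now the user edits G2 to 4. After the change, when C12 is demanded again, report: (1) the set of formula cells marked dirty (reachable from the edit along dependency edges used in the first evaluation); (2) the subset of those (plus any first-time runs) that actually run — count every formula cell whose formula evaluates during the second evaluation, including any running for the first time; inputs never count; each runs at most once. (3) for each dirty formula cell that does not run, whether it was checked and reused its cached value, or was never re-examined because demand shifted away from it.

Initial pass — values computed on the first demand:
  D5 = ABS(-3) = 3
  F5 = 3 * 3 = 9
  A6 = 9 * -3 = -27
  C6 = MIN(-3, 9) = -3
  F8 = -(-3) = 3
  E6 = IF(C4=0: C4=-7 -> else branch F8) = 3
  F9 = IF(C4=0: C4=-7 -> else branch E6) = 3
  C2 = ABS(3) = 3
  E7 = ABS(3) = 3
  D10 = 3 + 3 = 6
  E8 = IF(C4=0: C4=-7 -> else branch E7) = 3
  H12 = -(3) = -3
  G7 = -3 * 3 = -9
  A12 = ABS(-9) = 9
  C7 = MAX(-7, 9) = 9
  B6 = 9 + 9 = 18
  F11 = 18 - -3 = 21
  D1 = IF(C7=0: C7=9 -> else branch F11) = 21
  H11 = 21 + 6 = 27
  C12 = MIN(-27, 27) = -27

Second demand — change propagation:
  D5: re-runs because G2 -3->4; new result 4.
  F5: re-runs because D5 3->4; D5 3->4; new result 16.
  A6: re-runs because F5 9->16; new result -48.
  C6: re-runs because G2 -3->4; F5 9->16; new result 4.
  F8: re-runs because C6 -3->4; new result -4.
  E6: re-runs because F8 3->-4; new result -4.
  F9: re-runs because E6 3->-4; new result -4.
  C2: re-runs because F9 3->-4; new result 4.
  E7: re-runs because F9 3->-4; new result 4.
  D10: re-runs because E7 3->4; C2 3->4; new result 8.
  E8: re-runs because E7 3->4; new result 4.
  H12: re-runs because E8 3->4; new result -4.
  G7: re-runs because H12 -3->-4; E6 3->-4; new result 16.
  A12: re-runs because G7 -9->16; new result 16.
  C7: re-runs because A12 9->16; new result 16.
  B6: re-runs because A12 9->16; C7 9->16; new result 32.
  F11: re-runs because B6 18->32; G2 -3->4; new result 28.
  D1: re-runs because C7 9->16; F11 21->28; new result 28.
  H11: re-runs because D1 21->28; D10 6->8; new result 36.
  C12: re-runs because A6 -27->-48; H11 27->36; new result -48.

Dirty set: A6, A12, B6, C2, C6, C7, C12, D1, D5, D10, E6, E7, E8, F5, F8, F9, F11, G7, H11, H12.
Run set: A6, A12, B6, C2, C6, C7, C12, D1, D5, D10, E6, E7, E8, F5, F8, F9, F11, G7, H11, H12 (20 run).
All dirty formula cells ended up running.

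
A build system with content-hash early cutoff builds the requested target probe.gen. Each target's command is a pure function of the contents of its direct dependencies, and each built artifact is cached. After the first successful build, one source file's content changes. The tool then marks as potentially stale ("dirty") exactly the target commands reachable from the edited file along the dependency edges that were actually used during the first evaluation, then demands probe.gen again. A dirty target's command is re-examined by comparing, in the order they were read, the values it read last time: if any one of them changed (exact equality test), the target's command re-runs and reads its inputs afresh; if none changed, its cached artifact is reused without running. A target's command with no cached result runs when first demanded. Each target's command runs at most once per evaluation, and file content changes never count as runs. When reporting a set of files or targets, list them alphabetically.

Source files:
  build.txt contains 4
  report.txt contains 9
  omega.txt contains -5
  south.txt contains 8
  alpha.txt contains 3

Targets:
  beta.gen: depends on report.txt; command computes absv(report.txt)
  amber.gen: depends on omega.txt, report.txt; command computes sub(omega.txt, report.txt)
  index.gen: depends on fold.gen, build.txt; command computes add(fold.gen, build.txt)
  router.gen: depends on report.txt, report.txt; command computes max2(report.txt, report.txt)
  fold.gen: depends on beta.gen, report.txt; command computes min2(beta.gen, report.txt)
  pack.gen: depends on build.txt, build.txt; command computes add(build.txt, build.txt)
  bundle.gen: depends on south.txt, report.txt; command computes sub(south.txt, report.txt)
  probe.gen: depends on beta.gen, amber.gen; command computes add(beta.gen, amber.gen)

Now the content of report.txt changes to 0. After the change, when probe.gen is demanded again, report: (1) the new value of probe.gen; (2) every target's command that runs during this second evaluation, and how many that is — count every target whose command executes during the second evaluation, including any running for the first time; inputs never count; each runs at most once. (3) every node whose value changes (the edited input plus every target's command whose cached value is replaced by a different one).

First evaluation (everything demanded from the output):
  amber.gen = sub(-5, 9) = -14
  beta.gen = absv(9) = 9
  probe.gen = add(9, -14) = -5

Propagation after the edit:
  amber.gen: runs — report.txt 9->0; result -5.
  beta.gen: runs — report.txt 9->0; result 0.
  probe.gen: runs — beta.gen 9->0; amber.gen -14->-5; result -5 (same value as before).

New value of probe.gen: -5.
Target commands that run: amber.gen, beta.gen, probe.gen — 3 in total.
Values that change: amber.gen, beta.gen, report.txt.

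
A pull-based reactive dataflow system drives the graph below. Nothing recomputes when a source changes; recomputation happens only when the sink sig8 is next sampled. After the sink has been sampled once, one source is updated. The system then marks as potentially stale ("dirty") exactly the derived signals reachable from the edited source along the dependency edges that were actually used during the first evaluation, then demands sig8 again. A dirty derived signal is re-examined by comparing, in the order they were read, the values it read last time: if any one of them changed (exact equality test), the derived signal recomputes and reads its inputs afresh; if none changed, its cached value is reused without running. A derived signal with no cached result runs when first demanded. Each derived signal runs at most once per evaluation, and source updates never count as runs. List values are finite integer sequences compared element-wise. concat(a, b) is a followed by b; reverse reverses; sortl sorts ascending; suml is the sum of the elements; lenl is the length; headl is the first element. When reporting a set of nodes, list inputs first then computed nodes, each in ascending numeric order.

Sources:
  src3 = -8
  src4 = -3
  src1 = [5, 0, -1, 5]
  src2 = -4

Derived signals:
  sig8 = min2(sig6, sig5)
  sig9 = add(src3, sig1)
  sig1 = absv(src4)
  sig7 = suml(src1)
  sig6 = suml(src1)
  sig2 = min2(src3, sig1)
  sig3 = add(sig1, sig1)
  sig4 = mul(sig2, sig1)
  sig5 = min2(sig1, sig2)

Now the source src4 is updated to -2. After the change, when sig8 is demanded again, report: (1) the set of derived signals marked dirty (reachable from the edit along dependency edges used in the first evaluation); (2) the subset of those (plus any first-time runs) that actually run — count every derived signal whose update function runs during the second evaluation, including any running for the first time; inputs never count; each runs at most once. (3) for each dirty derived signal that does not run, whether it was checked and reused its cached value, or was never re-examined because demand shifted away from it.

First evaluation (everything demanded from the output):
  sig1 = absv(-3) = 3
  sig2 = min2(-8, 3) = -8
  sig5 = min2(3, -8) = -8
  sig6 = suml([5, 0, -1, 5]) = 9
  sig8 = min2(9, -8) = -8

Propagation after the edit:
  sig1: runs — src4 -3->-2; result 2.
  sig2: runs — sig1 3->2; result -8 (same value as before).
  sig5: runs — sig1 3->2; result -8 (same value as before).
  sig8: checked — values it read are unchanged (sig6 unchanged, sig5 unchanged); reused cached -8 without running.

Key observation: the cutoff stops propagation at sig8 — its inputs' values are unchanged, so it reuses its cache.

Marked dirty: sig1, sig2, sig5, sig8.
Derived signals that run: sig1, sig2, sig5 — 3 in total.
Checked but reused from cache: sig8.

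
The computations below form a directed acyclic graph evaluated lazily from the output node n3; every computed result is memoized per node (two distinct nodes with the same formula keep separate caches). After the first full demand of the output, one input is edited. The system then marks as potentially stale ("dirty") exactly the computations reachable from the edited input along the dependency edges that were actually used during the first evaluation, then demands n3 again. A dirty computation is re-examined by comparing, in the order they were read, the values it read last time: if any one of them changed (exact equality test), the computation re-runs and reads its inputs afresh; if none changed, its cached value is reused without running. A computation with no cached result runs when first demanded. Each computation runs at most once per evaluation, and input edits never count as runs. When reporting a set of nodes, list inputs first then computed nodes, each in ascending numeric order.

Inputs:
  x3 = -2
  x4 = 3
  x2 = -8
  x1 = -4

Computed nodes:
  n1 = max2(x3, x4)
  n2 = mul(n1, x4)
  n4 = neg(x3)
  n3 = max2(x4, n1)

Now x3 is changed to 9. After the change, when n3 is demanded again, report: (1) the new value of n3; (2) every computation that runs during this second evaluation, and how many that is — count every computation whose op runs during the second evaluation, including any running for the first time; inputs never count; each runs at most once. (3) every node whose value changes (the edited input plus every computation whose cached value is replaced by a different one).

First demand of the output computes:
  n1 = max2(-2, 3) = 3
  n3 = max2(3, 3) = 3

After the edit, cleaning proceeds:
  n1: a read changed (x3 -2->9) — executes, giving 9.
  n3: a read changed (n1 3->9) — executes, giving 9.

Demanding n3 again yields 9.
2 computations run: n1, n3.
The nodes whose values change: x3, n1, n3.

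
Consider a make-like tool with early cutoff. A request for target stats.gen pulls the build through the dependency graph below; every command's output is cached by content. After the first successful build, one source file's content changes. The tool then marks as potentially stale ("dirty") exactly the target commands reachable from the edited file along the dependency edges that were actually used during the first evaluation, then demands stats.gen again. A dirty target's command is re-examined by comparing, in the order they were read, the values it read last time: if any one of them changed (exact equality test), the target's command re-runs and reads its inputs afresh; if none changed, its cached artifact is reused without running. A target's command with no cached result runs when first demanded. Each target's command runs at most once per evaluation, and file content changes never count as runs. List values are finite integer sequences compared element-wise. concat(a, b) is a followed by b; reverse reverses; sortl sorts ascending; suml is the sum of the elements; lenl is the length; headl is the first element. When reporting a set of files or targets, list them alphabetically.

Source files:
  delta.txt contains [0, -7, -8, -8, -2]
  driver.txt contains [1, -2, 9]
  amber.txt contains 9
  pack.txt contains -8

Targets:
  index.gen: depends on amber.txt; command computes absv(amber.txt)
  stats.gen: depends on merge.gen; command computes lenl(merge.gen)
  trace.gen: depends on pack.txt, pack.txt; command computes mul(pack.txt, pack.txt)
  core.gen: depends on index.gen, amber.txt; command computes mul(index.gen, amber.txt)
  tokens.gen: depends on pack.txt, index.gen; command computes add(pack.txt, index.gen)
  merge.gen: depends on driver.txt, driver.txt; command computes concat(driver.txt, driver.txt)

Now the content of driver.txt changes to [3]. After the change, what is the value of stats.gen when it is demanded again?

Demanding stats.gen again yields 2.

First demand of the output computes:
  merge.gen = concat([1, -2, 9], [1, -2, 9]) = [1, -2, 9, 1, -2, 9]
  stats.gen = lenl([1, -2, 9, 1, -2, 9]) = 6

After the edit, cleaning proceeds:
  merge.gen: a read changed (driver.txt [1, -2, 9]->[3]; driver.txt [1, -2, 9]->[3]) — executes, giving [3, 3].
  stats.gen: a read changed (merge.gen [1, -2, 9, 1, -2, 9]->[3, 3]) — executes, giving 2.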